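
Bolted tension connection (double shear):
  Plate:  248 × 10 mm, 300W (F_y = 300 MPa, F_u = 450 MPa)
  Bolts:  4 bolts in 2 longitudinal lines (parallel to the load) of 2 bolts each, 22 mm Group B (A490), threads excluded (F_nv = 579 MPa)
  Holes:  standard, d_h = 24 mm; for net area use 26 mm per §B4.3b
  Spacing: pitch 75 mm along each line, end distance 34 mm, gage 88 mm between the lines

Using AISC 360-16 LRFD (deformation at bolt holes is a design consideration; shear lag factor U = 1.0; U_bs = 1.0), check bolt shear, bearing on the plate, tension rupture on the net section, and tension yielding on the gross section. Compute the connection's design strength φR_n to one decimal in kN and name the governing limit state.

534.6 kN (bearing governs)

Bolt shear: A_b = π(22)²/4 = 380.13 mm². φR_n = 0.75 × 579 × 380.13 × 4 × 2 = 1320.6 kN.
Bearing (10 mm plate, F_u = 450 MPa): end bolts L_c = 34 − 24/2 = 22, R_n = min(1.2×22×10×450, 2.4×22×10×450) = 118.8 kN/bolt; interior L_c = 75 − 24 = 51, R_n = 237.6 kN/bolt. φR_n = 0.75 × (2×118.8 + 2×237.6) = 534.6 kN.
Tension rupture (net): A_n = (248 − 2×26)×10 = 1960 mm² (U = 1.0, A_e = A_n). φR_n = 0.75 × 450 × 1960 = 661.5 kN.
Tension yield (gross): A_g = 248×10 = 2480 mm². φR_n = 0.90 × 300 × 2480 = 669.6 kN.
Governing: min(1320.6, 534.6, 661.5, 669.6) = 534.6 kN → bearing.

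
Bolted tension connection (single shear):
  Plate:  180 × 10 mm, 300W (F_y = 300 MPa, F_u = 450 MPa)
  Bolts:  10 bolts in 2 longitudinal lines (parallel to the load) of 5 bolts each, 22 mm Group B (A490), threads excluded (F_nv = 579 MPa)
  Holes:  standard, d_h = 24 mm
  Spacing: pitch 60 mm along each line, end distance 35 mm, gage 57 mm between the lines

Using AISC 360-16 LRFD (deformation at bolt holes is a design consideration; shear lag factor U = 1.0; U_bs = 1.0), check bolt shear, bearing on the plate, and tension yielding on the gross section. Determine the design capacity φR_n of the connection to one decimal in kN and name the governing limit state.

486.0 kN (gross-section yield governs)

Bolt shear: A_b = π(22)²/4 = 380.13 mm². φR_n = 0.75 × 579 × 380.13 × 10 × 1 = 1650.7 kN.
Bearing (10 mm plate, F_u = 450 MPa): end bolts L_c = 35 − 24/2 = 23, R_n = min(1.2×23×10×450, 2.4×22×10×450) = 124.2 kN/bolt; interior L_c = 60 − 24 = 36, R_n = 194.4 kN/bolt. φR_n = 0.75 × (2×124.2 + 8×194.4) = 1352.7 kN.
Tension yield (gross): A_g = 180×10 = 1800 mm². φR_n = 0.90 × 300 × 1800 = 486.0 kN.
Governing: min(1650.7, 1352.7, 486.0) = 486.0 kN → gross-section yield.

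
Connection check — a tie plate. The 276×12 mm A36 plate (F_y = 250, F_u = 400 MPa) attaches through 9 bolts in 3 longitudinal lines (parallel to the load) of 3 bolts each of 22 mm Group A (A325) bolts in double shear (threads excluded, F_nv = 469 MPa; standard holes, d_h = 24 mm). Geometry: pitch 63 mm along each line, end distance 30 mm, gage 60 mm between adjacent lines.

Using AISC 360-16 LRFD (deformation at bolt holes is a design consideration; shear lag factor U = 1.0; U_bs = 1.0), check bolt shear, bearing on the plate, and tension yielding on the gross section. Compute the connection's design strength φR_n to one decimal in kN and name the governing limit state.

745.2 kN (gross-section yield governs)

Bolt shear: A_b = π(22)²/4 = 380.13 mm². φR_n = 0.75 × 469 × 380.13 × 9 × 2 = 2406.8 kN.
Bearing (12 mm plate, F_u = 400 MPa): end bolts L_c = 30 − 24/2 = 18, R_n = min(1.2×18×12×400, 2.4×22×12×400) = 103.68 kN/bolt; interior L_c = 63 − 24 = 39, R_n = 224.64 kN/bolt. φR_n = 0.75 × (3×103.68 + 6×224.64) = 1244.2 kN.
Tension yield (gross): A_g = 276×12 = 3312 mm². φR_n = 0.90 × 250 × 3312 = 745.2 kN.
Governing: min(2406.8, 1244.2, 745.2) = 745.2 kN → gross-section yield.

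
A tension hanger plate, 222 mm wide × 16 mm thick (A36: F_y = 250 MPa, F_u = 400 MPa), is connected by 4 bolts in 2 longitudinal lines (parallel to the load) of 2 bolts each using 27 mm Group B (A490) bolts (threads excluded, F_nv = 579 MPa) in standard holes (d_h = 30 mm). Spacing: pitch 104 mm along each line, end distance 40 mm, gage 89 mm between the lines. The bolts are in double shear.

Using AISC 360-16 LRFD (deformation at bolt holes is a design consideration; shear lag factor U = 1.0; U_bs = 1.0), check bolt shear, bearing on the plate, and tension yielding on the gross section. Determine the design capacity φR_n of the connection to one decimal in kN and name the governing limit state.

Bolt shear: A_b = π(27)²/4 = 572.56 mm². φR_n = 0.75 × 579 × 572.56 × 4 × 2 = 1989.1 kN.
Bearing (16 mm plate, F_u = 400 MPa): end bolts L_c = 40 − 30/2 = 25, R_n = min(1.2×25×16×400, 2.4×27×16×400) = 192 kN/bolt; interior L_c = 104 − 30 = 74, R_n = 414.72 kN/bolt. φR_n = 0.75 × (2×192 + 2×414.72) = 910.1 kN.
Tension yield (gross): A_g = 222×16 = 3552 mm². φR_n = 0.90 × 250 × 3552 = 799.2 kN.
Governing: min(1989.1, 910.1, 799.2) = 799.2 kN → gross-section yield.

799.2 kN (gross-section yield governs)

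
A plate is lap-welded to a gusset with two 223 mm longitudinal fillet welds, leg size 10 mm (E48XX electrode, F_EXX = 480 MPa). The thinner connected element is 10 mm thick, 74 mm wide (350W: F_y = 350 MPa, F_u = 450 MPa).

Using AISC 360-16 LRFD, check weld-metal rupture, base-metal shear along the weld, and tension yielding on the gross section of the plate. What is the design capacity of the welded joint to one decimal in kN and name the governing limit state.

233.1 kN (gross-section yield governs)

Weld metal: throat = 0.707×10 = 7.07 mm, L = 2×223 = 446 mm. φR_n = 0.75 × 0.6 × 480 × 7.07 × 446 = 681.1 kN.
Base metal shear (10 mm plate): yield φR_n = 1.0×0.6×350×10×446 = 936.6 kN; rupture φR_n = 0.75×0.6×450×10×446 = 903.2 kN; take 903.2 kN (rupture).
Tension yield (gross): A_g = 74×10 = 740 mm². φR_n = 0.90 × 350 × 740 = 233.1 kN.
Governing: min(681.1, 903.2, 233.1) = 233.1 kN → gross-section yield.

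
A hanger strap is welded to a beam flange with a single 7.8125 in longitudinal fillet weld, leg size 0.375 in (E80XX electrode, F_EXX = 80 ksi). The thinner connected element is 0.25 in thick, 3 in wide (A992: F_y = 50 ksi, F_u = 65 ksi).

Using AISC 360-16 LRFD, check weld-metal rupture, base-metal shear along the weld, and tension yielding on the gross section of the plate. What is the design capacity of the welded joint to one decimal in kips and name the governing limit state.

33.8 kips (gross-section yield governs)

Weld metal: throat = 0.707×0.375 = 0.26513 in, L = 7.8125 in. φR_n = 0.75 × 0.6 × 80 × 0.26513 × 7.8125 = 74.6 kips.
Base metal shear (0.25 in plate): yield φR_n = 1.0×0.6×50×0.25×7.8125 = 58.6 kips; rupture φR_n = 0.75×0.6×65×0.25×7.8125 = 57.1 kips; take 57.1 kips (rupture).
Tension yield (gross): A_g = 3×0.25 = 0.75 in². φR_n = 0.90 × 50 × 0.75 = 33.8 kips.
Governing: min(74.6, 57.1, 33.8) = 33.8 kips → gross-section yield.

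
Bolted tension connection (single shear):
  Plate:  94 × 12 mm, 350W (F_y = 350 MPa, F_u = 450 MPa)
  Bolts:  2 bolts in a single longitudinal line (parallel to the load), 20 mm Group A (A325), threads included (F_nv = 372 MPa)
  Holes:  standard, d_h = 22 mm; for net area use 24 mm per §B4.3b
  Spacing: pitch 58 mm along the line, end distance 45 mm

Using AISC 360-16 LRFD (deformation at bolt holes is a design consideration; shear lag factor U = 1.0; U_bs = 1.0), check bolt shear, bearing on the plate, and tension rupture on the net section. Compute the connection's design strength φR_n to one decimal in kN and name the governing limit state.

Bolt shear: A_b = π(20)²/4 = 314.16 mm². φR_n = 0.75 × 372 × 314.16 × 2 × 1 = 175.3 kN.
Bearing (12 mm plate, F_u = 450 MPa): end bolts L_c = 45 − 22/2 = 34, R_n = min(1.2×34×12×450, 2.4×20×12×450) = 220.32 kN/bolt; interior L_c = 58 − 22 = 36, R_n = 233.28 kN/bolt. φR_n = 0.75 × (1×220.32 + 1×233.28) = 340.2 kN.
Tension rupture (net): A_n = (94 − 1×24)×12 = 840 mm² (U = 1.0, A_e = A_n). φR_n = 0.75 × 450 × 840 = 283.5 kN.
Governing: min(175.3, 340.2, 283.5) = 175.3 kN → bolt shear.

175.3 kN (bolt shear governs)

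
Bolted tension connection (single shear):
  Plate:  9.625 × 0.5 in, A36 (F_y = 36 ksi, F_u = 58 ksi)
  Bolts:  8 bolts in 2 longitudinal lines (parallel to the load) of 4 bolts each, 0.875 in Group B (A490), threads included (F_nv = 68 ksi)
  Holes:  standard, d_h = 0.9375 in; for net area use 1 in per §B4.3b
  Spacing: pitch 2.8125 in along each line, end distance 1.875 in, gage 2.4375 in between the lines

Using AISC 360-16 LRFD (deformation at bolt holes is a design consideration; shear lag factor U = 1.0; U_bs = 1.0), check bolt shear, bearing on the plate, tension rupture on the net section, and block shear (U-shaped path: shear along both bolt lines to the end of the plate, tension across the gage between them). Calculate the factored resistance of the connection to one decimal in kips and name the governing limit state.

165.8 kips (net-section rupture governs)

Bolt shear: A_b = π(0.875)²/4 = 0.60132 in². φR_n = 0.75 × 68 × 0.60132 × 8 × 1 = 245.3 kips.
Bearing (0.5 in plate, F_u = 58 ksi): end bolts L_c = 1.875 − 0.9375/2 = 1.40625, R_n = min(1.2×1.40625×0.5×58, 2.4×0.875×0.5×58) = 48.938 kips/bolt; interior L_c = 2.8125 − 0.9375 = 1.875, R_n = 60.9 kips/bolt. φR_n = 0.75 × (2×48.938 + 6×60.9) = 347.5 kips.
Tension rupture (net): A_n = (9.625 − 2×1)×0.5 = 3.8125 in² (U = 1.0, A_e = A_n). φR_n = 0.75 × 58 × 3.8125 = 165.8 kips.
Block shear: shear path 2×[1.875+3×2.8125] = 2×10.3125 in, A_gv = 10.313, A_nv = 2×(10.3125 − 3.5×1)×0.5 = 6.8125 in²; tension across gage: (2.4375 − 1×1)×0.5 = 0.71875 in². R_n = min(0.6×58×6.8125, 0.6×36×10.313) + 1.0×58×0.71875 = min(237.08, 222.76) + 41.688 = 264.45 kips. φR_n = 0.75 × 264.45 = 198.3 kips.
Governing: min(245.3, 347.5, 165.8, 198.3) = 165.8 kips → net-section rupture.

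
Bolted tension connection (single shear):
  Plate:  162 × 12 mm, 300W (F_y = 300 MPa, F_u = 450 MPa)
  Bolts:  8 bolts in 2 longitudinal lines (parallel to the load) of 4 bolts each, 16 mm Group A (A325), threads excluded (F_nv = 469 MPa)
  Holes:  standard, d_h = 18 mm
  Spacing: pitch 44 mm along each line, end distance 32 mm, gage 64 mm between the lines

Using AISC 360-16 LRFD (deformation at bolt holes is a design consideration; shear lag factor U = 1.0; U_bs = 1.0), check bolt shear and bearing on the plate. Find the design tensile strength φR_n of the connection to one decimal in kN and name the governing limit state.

565.8 kN (bolt shear governs)

Bolt shear: A_b = π(16)²/4 = 201.06 mm². φR_n = 0.75 × 469 × 201.06 × 8 × 1 = 565.8 kN.
Bearing (12 mm plate, F_u = 450 MPa): end bolts L_c = 32 − 18/2 = 23, R_n = min(1.2×23×12×450, 2.4×16×12×450) = 149.04 kN/bolt; interior L_c = 44 − 18 = 26, R_n = 168.48 kN/bolt. φR_n = 0.75 × (2×149.04 + 6×168.48) = 981.7 kN.
Governing: min(565.8, 981.7) = 565.8 kN → bolt shear.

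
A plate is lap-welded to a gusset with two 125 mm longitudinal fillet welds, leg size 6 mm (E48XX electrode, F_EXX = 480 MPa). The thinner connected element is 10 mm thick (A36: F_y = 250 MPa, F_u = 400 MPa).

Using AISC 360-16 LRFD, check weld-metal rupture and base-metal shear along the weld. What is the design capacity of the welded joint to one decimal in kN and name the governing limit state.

Weld metal: throat = 0.707×6 = 4.242 mm, L = 2×125 = 250 mm. φR_n = 0.75 × 0.6 × 480 × 4.242 × 250 = 229.1 kN.
Base metal shear (10 mm plate): yield φR_n = 1.0×0.6×250×10×250 = 375.0 kN; rupture φR_n = 0.75×0.6×400×10×250 = 450.0 kN; take 375.0 kN (yield).
Governing: min(229.1, 375.0) = 229.1 kN → weld metal.

229.1 kN (weld metal governs)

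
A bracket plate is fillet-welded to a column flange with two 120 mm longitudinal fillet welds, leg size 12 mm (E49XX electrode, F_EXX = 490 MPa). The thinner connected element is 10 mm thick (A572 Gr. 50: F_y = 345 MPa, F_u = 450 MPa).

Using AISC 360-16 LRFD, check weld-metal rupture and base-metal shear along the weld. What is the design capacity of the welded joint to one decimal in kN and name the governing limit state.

449.0 kN (weld metal governs)

Weld metal: throat = 0.707×12 = 8.484 mm, L = 2×120 = 240 mm. φR_n = 0.75 × 0.6 × 490 × 8.484 × 240 = 449.0 kN.
Base metal shear (10 mm plate): yield φR_n = 1.0×0.6×345×10×240 = 496.8 kN; rupture φR_n = 0.75×0.6×450×10×240 = 486.0 kN; take 486.0 kN (rupture).
Governing: min(449.0, 486.0) = 449.0 kN → weld metal.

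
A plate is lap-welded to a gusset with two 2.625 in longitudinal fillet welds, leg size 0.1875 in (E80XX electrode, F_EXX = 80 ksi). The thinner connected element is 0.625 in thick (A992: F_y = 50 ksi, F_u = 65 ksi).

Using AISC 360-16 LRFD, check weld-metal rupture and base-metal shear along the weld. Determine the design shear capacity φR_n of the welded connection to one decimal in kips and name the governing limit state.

25.1 kips (weld metal governs)

Weld metal: throat = 0.707×0.1875 = 0.13256 in, L = 2×2.625 = 5.25 in. φR_n = 0.75 × 0.6 × 80 × 0.13256 × 5.25 = 25.1 kips.
Base metal shear (0.625 in plate): yield φR_n = 1.0×0.6×50×0.625×5.25 = 98.4 kips; rupture φR_n = 0.75×0.6×65×0.625×5.25 = 96.0 kips; take 96.0 kips (rupture).
Governing: min(25.1, 96.0) = 25.1 kips → weld metal.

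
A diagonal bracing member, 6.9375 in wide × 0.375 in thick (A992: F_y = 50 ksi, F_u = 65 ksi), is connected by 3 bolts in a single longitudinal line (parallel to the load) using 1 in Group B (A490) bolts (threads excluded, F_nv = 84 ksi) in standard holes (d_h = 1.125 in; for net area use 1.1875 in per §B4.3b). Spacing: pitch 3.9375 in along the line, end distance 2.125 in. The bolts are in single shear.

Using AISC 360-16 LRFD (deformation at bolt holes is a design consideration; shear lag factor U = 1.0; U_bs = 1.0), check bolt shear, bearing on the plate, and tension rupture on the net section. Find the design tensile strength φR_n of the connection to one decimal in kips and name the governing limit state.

Bolt shear: A_b = π(1)²/4 = 0.7854 in². φR_n = 0.75 × 84 × 0.7854 × 3 × 1 = 148.4 kips.
Bearing (0.375 in plate, F_u = 65 ksi): end bolts L_c = 2.125 − 1.125/2 = 1.5625, R_n = min(1.2×1.5625×0.375×65, 2.4×1×0.375×65) = 45.703 kips/bolt; interior L_c = 3.9375 − 1.125 = 2.8125, R_n = 58.5 kips/bolt. φR_n = 0.75 × (1×45.703 + 2×58.5) = 122.0 kips.
Tension rupture (net): A_n = (6.9375 − 1×1.1875)×0.375 = 2.1563 in² (U = 1.0, A_e = A_n). φR_n = 0.75 × 65 × 2.1563 = 105.1 kips.
Governing: min(148.4, 122.0, 105.1) = 105.1 kips → net-section rupture.

105.1 kips (net-section rupture governs)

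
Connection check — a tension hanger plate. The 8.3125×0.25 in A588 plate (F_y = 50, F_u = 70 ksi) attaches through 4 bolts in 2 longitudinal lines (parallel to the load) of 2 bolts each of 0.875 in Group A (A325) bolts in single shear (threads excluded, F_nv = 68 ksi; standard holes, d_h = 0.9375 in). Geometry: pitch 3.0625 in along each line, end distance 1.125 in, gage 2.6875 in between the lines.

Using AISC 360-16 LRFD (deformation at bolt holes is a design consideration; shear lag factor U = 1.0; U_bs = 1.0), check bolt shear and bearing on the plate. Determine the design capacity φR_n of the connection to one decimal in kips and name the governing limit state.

75.8 kips (bearing governs)

Bolt shear: A_b = π(0.875)²/4 = 0.60132 in². φR_n = 0.75 × 68 × 0.60132 × 4 × 1 = 122.7 kips.
Bearing (0.25 in plate, F_u = 70 ksi): end bolts L_c = 1.125 − 0.9375/2 = 0.65625, R_n = min(1.2×0.65625×0.25×70, 2.4×0.875×0.25×70) = 13.781 kips/bolt; interior L_c = 3.0625 − 0.9375 = 2.125, R_n = 36.75 kips/bolt. φR_n = 0.75 × (2×13.781 + 2×36.75) = 75.8 kips.
Governing: min(122.7, 75.8) = 75.8 kips → bearing.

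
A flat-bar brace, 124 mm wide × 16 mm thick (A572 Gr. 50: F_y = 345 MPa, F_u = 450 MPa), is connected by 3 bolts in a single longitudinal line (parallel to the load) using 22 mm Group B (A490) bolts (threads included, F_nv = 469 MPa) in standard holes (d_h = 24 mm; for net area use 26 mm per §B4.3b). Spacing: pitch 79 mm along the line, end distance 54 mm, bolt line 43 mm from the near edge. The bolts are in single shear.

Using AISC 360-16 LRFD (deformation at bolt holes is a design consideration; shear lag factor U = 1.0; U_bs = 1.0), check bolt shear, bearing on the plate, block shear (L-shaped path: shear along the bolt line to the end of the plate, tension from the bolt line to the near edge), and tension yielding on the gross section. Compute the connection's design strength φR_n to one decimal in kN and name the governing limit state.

Bolt shear: A_b = π(22)²/4 = 380.13 mm². φR_n = 0.75 × 469 × 380.13 × 3 × 1 = 401.1 kN.
Bearing (16 mm plate, F_u = 450 MPa): end bolts L_c = 54 − 24/2 = 42, R_n = min(1.2×42×16×450, 2.4×22×16×450) = 362.88 kN/bolt; interior L_c = 79 − 24 = 55, R_n = 380.16 kN/bolt. φR_n = 0.75 × (1×362.88 + 2×380.16) = 842.4 kN.
Block shear: shear path 1×[54+2×79] = 1×212 mm, A_gv = 3392, A_nv = 1×(212 − 2.5×26)×16 = 2352 mm²; tension to near edge: (43 − 0.5×26)×16 = 480 mm². R_n = min(0.6×450×2352, 0.6×345×3392) + 1.0×450×480 = min(635.04, 702.14) + 216 = 851.04 kN. φR_n = 0.75 × 851.04 = 638.3 kN.
Tension yield (gross): A_g = 124×16 = 1984 mm². φR_n = 0.90 × 345 × 1984 = 616.0 kN.
Governing: min(401.1, 842.4, 638.3, 616.0) = 401.1 kN → bolt shear.

401.1 kN (bolt shear governs)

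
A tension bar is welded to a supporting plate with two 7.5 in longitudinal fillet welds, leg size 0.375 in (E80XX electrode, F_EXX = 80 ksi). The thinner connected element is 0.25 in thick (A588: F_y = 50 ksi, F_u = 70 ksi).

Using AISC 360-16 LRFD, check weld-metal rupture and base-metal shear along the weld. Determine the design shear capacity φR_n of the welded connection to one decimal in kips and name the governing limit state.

Weld metal: throat = 0.707×0.375 = 0.26513 in, L = 2×7.5 = 15 in. φR_n = 0.75 × 0.6 × 80 × 0.26513 × 15 = 143.2 kips.
Base metal shear (0.25 in plate): yield φR_n = 1.0×0.6×50×0.25×15 = 112.5 kips; rupture φR_n = 0.75×0.6×70×0.25×15 = 118.1 kips; take 112.5 kips (yield).
Governing: min(143.2, 112.5) = 112.5 kips → base-metal shear.

112.5 kips (base-metal shear governs)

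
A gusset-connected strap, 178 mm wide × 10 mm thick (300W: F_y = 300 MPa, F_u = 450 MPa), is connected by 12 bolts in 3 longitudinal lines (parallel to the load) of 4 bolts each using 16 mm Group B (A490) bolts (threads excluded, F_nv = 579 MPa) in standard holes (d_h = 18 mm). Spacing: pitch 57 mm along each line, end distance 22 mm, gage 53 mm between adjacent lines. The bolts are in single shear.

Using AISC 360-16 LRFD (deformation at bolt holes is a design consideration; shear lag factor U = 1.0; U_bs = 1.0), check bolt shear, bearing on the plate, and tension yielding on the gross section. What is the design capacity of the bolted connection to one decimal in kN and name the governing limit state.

Bolt shear: A_b = π(16)²/4 = 201.06 mm². φR_n = 0.75 × 579 × 201.06 × 12 × 1 = 1047.7 kN.
Bearing (10 mm plate, F_u = 450 MPa): end bolts L_c = 22 − 18/2 = 13, R_n = min(1.2×13×10×450, 2.4×16×10×450) = 70.2 kN/bolt; interior L_c = 57 − 18 = 39, R_n = 172.8 kN/bolt. φR_n = 0.75 × (3×70.2 + 9×172.8) = 1324.4 kN.
Tension yield (gross): A_g = 178×10 = 1780 mm². φR_n = 0.90 × 300 × 1780 = 480.6 kN.
Governing: min(1047.7, 1324.4, 480.6) = 480.6 kN → gross-section yield.

480.6 kN (gross-section yield governs)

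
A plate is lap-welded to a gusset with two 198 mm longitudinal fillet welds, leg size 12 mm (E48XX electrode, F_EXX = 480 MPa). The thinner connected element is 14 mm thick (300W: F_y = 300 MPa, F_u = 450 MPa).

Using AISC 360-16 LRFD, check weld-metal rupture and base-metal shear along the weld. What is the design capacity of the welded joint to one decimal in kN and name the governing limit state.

Weld metal: throat = 0.707×12 = 8.484 mm, L = 2×198 = 396 mm. φR_n = 0.75 × 0.6 × 480 × 8.484 × 396 = 725.7 kN.
Base metal shear (14 mm plate): yield φR_n = 1.0×0.6×300×14×396 = 997.9 kN; rupture φR_n = 0.75×0.6×450×14×396 = 1122.7 kN; take 997.9 kN (yield).
Governing: min(725.7, 997.9) = 725.7 kN → weld metal.

725.7 kN (weld metal governs)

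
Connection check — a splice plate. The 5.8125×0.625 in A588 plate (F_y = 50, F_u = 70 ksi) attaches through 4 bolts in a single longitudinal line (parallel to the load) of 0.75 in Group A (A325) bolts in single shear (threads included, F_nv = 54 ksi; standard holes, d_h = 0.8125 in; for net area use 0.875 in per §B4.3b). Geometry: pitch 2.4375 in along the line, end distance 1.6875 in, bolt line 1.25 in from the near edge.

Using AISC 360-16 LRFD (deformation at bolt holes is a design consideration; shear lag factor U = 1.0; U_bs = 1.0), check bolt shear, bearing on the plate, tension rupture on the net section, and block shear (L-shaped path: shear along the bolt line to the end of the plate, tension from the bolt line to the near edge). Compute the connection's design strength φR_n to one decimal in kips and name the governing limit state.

71.6 kips (bolt shear governs)

Bolt shear: A_b = π(0.75)²/4 = 0.44179 in². φR_n = 0.75 × 54 × 0.44179 × 4 × 1 = 71.6 kips.
Bearing (0.625 in plate, F_u = 70 ksi): end bolts L_c = 1.6875 − 0.8125/2 = 1.28125, R_n = min(1.2×1.28125×0.625×70, 2.4×0.75×0.625×70) = 67.266 kips/bolt; interior L_c = 2.4375 − 0.8125 = 1.625, R_n = 78.75 kips/bolt. φR_n = 0.75 × (1×67.266 + 3×78.75) = 227.6 kips.
Tension rupture (net): A_n = (5.8125 − 1×0.875)×0.625 = 3.0859 in² (U = 1.0, A_e = A_n). φR_n = 0.75 × 70 × 3.0859 = 162.0 kips.
Block shear: shear path 1×[1.6875+3×2.4375] = 1×9 in, A_gv = 5.625, A_nv = 1×(9 − 3.5×0.875)×0.625 = 3.7109 in²; tension to near edge: (1.25 − 0.5×0.875)×0.625 = 0.50781 in². R_n = min(0.6×70×3.7109, 0.6×50×5.625) + 1.0×70×0.50781 = min(155.86, 168.75) + 35.547 = 191.41 kips. φR_n = 0.75 × 191.41 = 143.6 kips.
Governing: min(71.6, 227.6, 162.0, 143.6) = 71.6 kips → bolt shear.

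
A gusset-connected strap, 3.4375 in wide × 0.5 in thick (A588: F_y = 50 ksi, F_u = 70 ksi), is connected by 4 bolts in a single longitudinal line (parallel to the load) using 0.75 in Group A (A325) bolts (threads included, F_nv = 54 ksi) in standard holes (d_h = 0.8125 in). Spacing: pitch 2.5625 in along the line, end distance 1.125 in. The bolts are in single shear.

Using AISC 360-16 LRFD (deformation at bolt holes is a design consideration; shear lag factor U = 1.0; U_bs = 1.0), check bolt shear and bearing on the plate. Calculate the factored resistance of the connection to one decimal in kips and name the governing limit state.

71.6 kips (bolt shear governs)

Bolt shear: A_b = π(0.75)²/4 = 0.44179 in². φR_n = 0.75 × 54 × 0.44179 × 4 × 1 = 71.6 kips.
Bearing (0.5 in plate, F_u = 70 ksi): end bolts L_c = 1.125 − 0.8125/2 = 0.71875, R_n = min(1.2×0.71875×0.5×70, 2.4×0.75×0.5×70) = 30.188 kips/bolt; interior L_c = 2.5625 − 0.8125 = 1.75, R_n = 63 kips/bolt. φR_n = 0.75 × (1×30.188 + 3×63) = 164.4 kips.
Governing: min(71.6, 164.4) = 71.6 kips → bolt shear.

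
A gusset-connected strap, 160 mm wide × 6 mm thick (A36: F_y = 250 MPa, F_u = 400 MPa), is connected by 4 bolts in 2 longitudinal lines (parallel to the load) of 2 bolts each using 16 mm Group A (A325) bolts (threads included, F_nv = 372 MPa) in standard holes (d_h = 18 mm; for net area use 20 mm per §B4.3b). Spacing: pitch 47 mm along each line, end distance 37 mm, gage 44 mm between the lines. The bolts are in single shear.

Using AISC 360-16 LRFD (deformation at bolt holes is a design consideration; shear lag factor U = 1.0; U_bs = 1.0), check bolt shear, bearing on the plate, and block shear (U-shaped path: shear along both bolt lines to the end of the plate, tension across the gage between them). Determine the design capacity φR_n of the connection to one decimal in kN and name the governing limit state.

Bolt shear: A_b = π(16)²/4 = 201.06 mm². φR_n = 0.75 × 372 × 201.06 × 4 × 1 = 224.4 kN.
Bearing (6 mm plate, F_u = 400 MPa): end bolts L_c = 37 − 18/2 = 28, R_n = min(1.2×28×6×400, 2.4×16×6×400) = 80.64 kN/bolt; interior L_c = 47 − 18 = 29, R_n = 83.52 kN/bolt. φR_n = 0.75 × (2×80.64 + 2×83.52) = 246.2 kN.
Block shear: shear path 2×[37+1×47] = 2×84 mm, A_gv = 1008, A_nv = 2×(84 − 1.5×20)×6 = 648 mm²; tension across gage: (44 − 1×20)×6 = 144 mm². R_n = min(0.6×400×648, 0.6×250×1008) + 1.0×400×144 = min(155.52, 151.2) + 57.6 = 208.8 kN. φR_n = 0.75 × 208.8 = 156.6 kN.
Governing: min(224.4, 246.2, 156.6) = 156.6 kN → block shear.

156.6 kN (block shear governs)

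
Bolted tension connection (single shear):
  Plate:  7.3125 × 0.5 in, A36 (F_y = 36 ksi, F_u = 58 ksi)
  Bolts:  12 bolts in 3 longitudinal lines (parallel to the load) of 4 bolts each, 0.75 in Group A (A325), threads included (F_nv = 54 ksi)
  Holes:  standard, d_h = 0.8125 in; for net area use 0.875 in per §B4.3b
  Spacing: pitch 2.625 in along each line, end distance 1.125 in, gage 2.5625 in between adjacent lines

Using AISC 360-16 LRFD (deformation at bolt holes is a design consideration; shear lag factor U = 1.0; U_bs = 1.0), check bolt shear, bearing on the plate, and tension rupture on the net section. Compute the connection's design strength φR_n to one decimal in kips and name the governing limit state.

102.0 kips (net-section rupture governs)

Bolt shear: A_b = π(0.75)²/4 = 0.44179 in². φR_n = 0.75 × 54 × 0.44179 × 12 × 1 = 214.7 kips.
Bearing (0.5 in plate, F_u = 58 ksi): end bolts L_c = 1.125 − 0.8125/2 = 0.71875, R_n = min(1.2×0.71875×0.5×58, 2.4×0.75×0.5×58) = 25.013 kips/bolt; interior L_c = 2.625 − 0.8125 = 1.8125, R_n = 52.2 kips/bolt. φR_n = 0.75 × (3×25.013 + 9×52.2) = 408.6 kips.
Tension rupture (net): A_n = (7.3125 − 3×0.875)×0.5 = 2.3438 in² (U = 1.0, A_e = A_n). φR_n = 0.75 × 58 × 2.3438 = 102.0 kips.
Governing: min(214.7, 408.6, 102.0) = 102.0 kips → net-section rupture.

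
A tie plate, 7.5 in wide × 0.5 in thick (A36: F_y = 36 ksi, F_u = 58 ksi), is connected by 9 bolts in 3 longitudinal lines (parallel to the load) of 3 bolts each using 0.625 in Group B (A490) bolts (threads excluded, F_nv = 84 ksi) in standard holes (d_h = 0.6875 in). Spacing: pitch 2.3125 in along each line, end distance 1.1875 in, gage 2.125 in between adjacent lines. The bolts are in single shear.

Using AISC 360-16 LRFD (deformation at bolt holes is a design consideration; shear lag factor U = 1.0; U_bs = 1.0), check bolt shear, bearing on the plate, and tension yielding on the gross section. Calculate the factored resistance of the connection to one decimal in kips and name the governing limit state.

Bolt shear: A_b = π(0.625)²/4 = 0.3068 in². φR_n = 0.75 × 84 × 0.3068 × 9 × 1 = 174.0 kips.
Bearing (0.5 in plate, F_u = 58 ksi): end bolts L_c = 1.1875 − 0.6875/2 = 0.84375, R_n = min(1.2×0.84375×0.5×58, 2.4×0.625×0.5×58) = 29.363 kips/bolt; interior L_c = 2.3125 − 0.6875 = 1.625, R_n = 43.5 kips/bolt. φR_n = 0.75 × (3×29.363 + 6×43.5) = 261.8 kips.
Tension yield (gross): A_g = 7.5×0.5 = 3.75 in². φR_n = 0.90 × 36 × 3.75 = 121.5 kips.
Governing: min(174.0, 261.8, 121.5) = 121.5 kips → gross-section yield.

121.5 kips (gross-section yield governs)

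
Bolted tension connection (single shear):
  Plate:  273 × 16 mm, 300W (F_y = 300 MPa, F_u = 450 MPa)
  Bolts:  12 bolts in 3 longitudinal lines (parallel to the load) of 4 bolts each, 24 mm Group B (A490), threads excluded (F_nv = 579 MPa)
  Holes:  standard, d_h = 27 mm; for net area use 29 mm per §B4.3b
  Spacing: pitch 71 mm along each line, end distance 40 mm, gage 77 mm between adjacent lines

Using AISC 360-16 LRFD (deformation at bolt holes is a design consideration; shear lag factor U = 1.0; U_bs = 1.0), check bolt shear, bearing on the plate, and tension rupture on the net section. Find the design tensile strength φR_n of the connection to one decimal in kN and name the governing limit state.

Bolt shear: A_b = π(24)²/4 = 452.39 mm². φR_n = 0.75 × 579 × 452.39 × 12 × 1 = 2357.4 kN.
Bearing (16 mm plate, F_u = 450 MPa): end bolts L_c = 40 − 27/2 = 26.5, R_n = min(1.2×26.5×16×450, 2.4×24×16×450) = 228.96 kN/bolt; interior L_c = 71 − 27 = 44, R_n = 380.16 kN/bolt. φR_n = 0.75 × (3×228.96 + 9×380.16) = 3081.2 kN.
Tension rupture (net): A_n = (273 − 3×29)×16 = 2976 mm² (U = 1.0, A_e = A_n). φR_n = 0.75 × 450 × 2976 = 1004.4 kN.
Governing: min(2357.4, 3081.2, 1004.4) = 1004.4 kN → net-section rupture.

1004.4 kN (net-section rupture governs)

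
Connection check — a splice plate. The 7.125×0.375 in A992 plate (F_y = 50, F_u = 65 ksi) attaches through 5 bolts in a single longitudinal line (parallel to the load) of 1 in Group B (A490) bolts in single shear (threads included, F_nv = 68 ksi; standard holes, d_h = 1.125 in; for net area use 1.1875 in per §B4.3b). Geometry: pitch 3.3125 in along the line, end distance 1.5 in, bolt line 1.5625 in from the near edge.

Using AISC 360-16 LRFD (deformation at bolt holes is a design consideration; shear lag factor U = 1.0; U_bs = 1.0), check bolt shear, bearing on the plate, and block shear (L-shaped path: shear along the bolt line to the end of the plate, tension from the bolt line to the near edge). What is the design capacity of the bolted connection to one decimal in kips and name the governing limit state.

120.9 kips (block shear governs)

Bolt shear: A_b = π(1)²/4 = 0.7854 in². φR_n = 0.75 × 68 × 0.7854 × 5 × 1 = 200.3 kips.
Bearing (0.375 in plate, F_u = 65 ksi): end bolts L_c = 1.5 − 1.125/2 = 0.9375, R_n = min(1.2×0.9375×0.375×65, 2.4×1×0.375×65) = 27.422 kips/bolt; interior L_c = 3.3125 − 1.125 = 2.1875, R_n = 58.5 kips/bolt. φR_n = 0.75 × (1×27.422 + 4×58.5) = 196.1 kips.
Block shear: shear path 1×[1.5+4×3.3125] = 1×14.75 in, A_gv = 5.5313, A_nv = 1×(14.75 − 4.5×1.1875)×0.375 = 3.5273 in²; tension to near edge: (1.5625 − 0.5×1.1875)×0.375 = 0.36328 in². R_n = min(0.6×65×3.5273, 0.6×50×5.5313) + 1.0×65×0.36328 = min(137.56, 165.94) + 23.613 = 161.17 kips. φR_n = 0.75 × 161.17 = 120.9 kips.
Governing: min(200.3, 196.1, 120.9) = 120.9 kips → block shear.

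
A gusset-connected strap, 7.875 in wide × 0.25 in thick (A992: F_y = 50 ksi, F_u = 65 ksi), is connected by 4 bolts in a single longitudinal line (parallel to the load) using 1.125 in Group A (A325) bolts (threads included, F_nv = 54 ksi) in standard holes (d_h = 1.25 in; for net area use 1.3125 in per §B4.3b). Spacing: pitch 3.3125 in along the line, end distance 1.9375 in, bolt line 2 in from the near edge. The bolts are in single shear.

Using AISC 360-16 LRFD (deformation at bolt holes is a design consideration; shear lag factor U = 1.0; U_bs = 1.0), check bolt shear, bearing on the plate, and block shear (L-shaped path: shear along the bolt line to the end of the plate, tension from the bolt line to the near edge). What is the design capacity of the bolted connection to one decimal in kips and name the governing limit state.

69.6 kips (block shear governs)

Bolt shear: A_b = π(1.125)²/4 = 0.99402 in². φR_n = 0.75 × 54 × 0.99402 × 4 × 1 = 161.0 kips.
Bearing (0.25 in plate, F_u = 65 ksi): end bolts L_c = 1.9375 − 1.25/2 = 1.3125, R_n = min(1.2×1.3125×0.25×65, 2.4×1.125×0.25×65) = 25.594 kips/bolt; interior L_c = 3.3125 − 1.25 = 2.0625, R_n = 40.219 kips/bolt. φR_n = 0.75 × (1×25.594 + 3×40.219) = 109.7 kips.
Block shear: shear path 1×[1.9375+3×3.3125] = 1×11.875 in, A_gv = 2.9688, A_nv = 1×(11.875 − 3.5×1.3125)×0.25 = 1.8203 in²; tension to near edge: (2 − 0.5×1.3125)×0.25 = 0.33594 in². R_n = min(0.6×65×1.8203, 0.6×50×2.9688) + 1.0×65×0.33594 = min(70.992, 89.064) + 21.836 = 92.828 kips. φR_n = 0.75 × 92.828 = 69.6 kips.
Governing: min(161.0, 109.7, 69.6) = 69.6 kips → block shear.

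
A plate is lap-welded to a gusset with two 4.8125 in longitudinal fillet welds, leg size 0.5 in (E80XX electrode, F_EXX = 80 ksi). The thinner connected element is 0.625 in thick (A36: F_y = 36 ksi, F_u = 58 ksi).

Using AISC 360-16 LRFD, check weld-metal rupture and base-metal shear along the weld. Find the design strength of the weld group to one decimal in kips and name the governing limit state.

122.5 kips (weld metal governs)

Weld metal: throat = 0.707×0.5 = 0.3535 in, L = 2×4.8125 = 9.625 in. φR_n = 0.75 × 0.6 × 80 × 0.3535 × 9.625 = 122.5 kips.
Base metal shear (0.625 in plate): yield φR_n = 1.0×0.6×36×0.625×9.625 = 129.9 kips; rupture φR_n = 0.75×0.6×58×0.625×9.625 = 157.0 kips; take 129.9 kips (yield).
Governing: min(122.5, 129.9) = 122.5 kips → weld metal.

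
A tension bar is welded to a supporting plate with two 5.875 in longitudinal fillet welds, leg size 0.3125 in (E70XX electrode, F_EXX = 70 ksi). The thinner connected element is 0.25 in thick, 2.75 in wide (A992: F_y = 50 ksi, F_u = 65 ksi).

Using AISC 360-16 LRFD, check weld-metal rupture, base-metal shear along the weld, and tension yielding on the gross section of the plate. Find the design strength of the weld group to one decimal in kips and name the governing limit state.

30.9 kips (gross-section yield governs)

Weld metal: throat = 0.707×0.3125 = 0.22094 in, L = 2×5.875 = 11.75 in. φR_n = 0.75 × 0.6 × 70 × 0.22094 × 11.75 = 81.8 kips.
Base metal shear (0.25 in plate): yield φR_n = 1.0×0.6×50×0.25×11.75 = 88.1 kips; rupture φR_n = 0.75×0.6×65×0.25×11.75 = 85.9 kips; take 85.9 kips (rupture).
Tension yield (gross): A_g = 2.75×0.25 = 0.6875 in². φR_n = 0.90 × 50 × 0.6875 = 30.9 kips.
Governing: min(81.8, 85.9, 30.9) = 30.9 kips → gross-section yield.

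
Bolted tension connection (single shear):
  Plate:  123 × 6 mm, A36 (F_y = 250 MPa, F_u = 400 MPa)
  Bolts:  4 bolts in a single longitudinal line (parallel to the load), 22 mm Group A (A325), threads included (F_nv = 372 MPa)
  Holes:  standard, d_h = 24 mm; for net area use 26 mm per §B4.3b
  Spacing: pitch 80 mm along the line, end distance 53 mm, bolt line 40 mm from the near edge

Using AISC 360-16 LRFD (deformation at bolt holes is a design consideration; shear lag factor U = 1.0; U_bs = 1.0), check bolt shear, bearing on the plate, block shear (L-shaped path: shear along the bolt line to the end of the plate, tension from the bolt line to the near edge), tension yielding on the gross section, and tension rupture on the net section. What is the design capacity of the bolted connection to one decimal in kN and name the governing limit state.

Bolt shear: A_b = π(22)²/4 = 380.13 mm². φR_n = 0.75 × 372 × 380.13 × 4 × 1 = 424.2 kN.
Bearing (6 mm plate, F_u = 400 MPa): end bolts L_c = 53 − 24/2 = 41, R_n = min(1.2×41×6×400, 2.4×22×6×400) = 118.08 kN/bolt; interior L_c = 80 − 24 = 56, R_n = 126.72 kN/bolt. φR_n = 0.75 × (1×118.08 + 3×126.72) = 373.7 kN.
Block shear: shear path 1×[53+3×80] = 1×293 mm, A_gv = 1758, A_nv = 1×(293 − 3.5×26)×6 = 1212 mm²; tension to near edge: (40 − 0.5×26)×6 = 162 mm². R_n = min(0.6×400×1212, 0.6×250×1758) + 1.0×400×162 = min(290.88, 263.7) + 64.8 = 328.5 kN. φR_n = 0.75 × 328.5 = 246.4 kN.
Tension yield (gross): A_g = 123×6 = 738 mm². φR_n = 0.90 × 250 × 738 = 166.1 kN.
Tension rupture (net): A_n = (123 − 1×26)×6 = 582 mm² (U = 1.0, A_e = A_n). φR_n = 0.75 × 400 × 582 = 174.6 kN.
Governing: min(424.2, 373.7, 246.4, 166.1, 174.6) = 166.1 kN → gross-section yield.

166.1 kN (gross-section yield governs)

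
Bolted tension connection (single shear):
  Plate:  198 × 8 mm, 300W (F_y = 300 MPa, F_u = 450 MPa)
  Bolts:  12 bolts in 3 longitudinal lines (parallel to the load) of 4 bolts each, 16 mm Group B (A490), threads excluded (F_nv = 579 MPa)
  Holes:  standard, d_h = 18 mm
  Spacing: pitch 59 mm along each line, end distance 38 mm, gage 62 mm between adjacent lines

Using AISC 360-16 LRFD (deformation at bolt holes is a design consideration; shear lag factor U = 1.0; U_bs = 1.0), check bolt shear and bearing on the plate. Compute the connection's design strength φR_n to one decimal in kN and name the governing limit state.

Bolt shear: A_b = π(16)²/4 = 201.06 mm². φR_n = 0.75 × 579 × 201.06 × 12 × 1 = 1047.7 kN.
Bearing (8 mm plate, F_u = 450 MPa): end bolts L_c = 38 − 18/2 = 29, R_n = min(1.2×29×8×450, 2.4×16×8×450) = 125.28 kN/bolt; interior L_c = 59 − 18 = 41, R_n = 138.24 kN/bolt. φR_n = 0.75 × (3×125.28 + 9×138.24) = 1215.0 kN.
Governing: min(1047.7, 1215.0) = 1047.7 kN → bolt shear.

1047.7 kN (bolt shear governs)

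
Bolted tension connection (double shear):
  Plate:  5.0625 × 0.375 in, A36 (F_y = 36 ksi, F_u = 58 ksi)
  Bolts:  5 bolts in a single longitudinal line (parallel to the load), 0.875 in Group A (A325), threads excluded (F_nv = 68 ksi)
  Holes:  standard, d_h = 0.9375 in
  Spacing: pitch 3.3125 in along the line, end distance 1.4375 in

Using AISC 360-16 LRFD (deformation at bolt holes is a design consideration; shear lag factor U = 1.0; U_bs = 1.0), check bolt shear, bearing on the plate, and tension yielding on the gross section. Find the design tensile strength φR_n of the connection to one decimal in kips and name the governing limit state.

61.5 kips (gross-section yield governs)

Bolt shear: A_b = π(0.875)²/4 = 0.60132 in². φR_n = 0.75 × 68 × 0.60132 × 5 × 2 = 306.7 kips.
Bearing (0.375 in plate, F_u = 58 ksi): end bolts L_c = 1.4375 − 0.9375/2 = 0.96875, R_n = min(1.2×0.96875×0.375×58, 2.4×0.875×0.375×58) = 25.284 kips/bolt; interior L_c = 3.3125 − 0.9375 = 2.375, R_n = 45.675 kips/bolt. φR_n = 0.75 × (1×25.284 + 4×45.675) = 156.0 kips.
Tension yield (gross): A_g = 5.0625×0.375 = 1.8984 in². φR_n = 0.90 × 36 × 1.8984 = 61.5 kips.
Governing: min(306.7, 156.0, 61.5) = 61.5 kips → gross-section yield.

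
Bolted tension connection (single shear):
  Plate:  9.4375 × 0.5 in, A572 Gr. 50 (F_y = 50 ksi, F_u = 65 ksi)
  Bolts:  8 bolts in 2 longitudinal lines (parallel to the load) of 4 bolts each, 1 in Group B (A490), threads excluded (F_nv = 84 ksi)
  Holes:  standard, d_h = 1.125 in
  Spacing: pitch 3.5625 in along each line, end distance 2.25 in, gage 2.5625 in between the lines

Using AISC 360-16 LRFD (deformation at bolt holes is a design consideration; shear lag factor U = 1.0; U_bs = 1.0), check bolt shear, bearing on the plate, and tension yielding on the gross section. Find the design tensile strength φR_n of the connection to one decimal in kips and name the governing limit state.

Bolt shear: A_b = π(1)²/4 = 0.7854 in². φR_n = 0.75 × 84 × 0.7854 × 8 × 1 = 395.8 kips.
Bearing (0.5 in plate, F_u = 65 ksi): end bolts L_c = 2.25 − 1.125/2 = 1.6875, R_n = min(1.2×1.6875×0.5×65, 2.4×1×0.5×65) = 65.813 kips/bolt; interior L_c = 3.5625 − 1.125 = 2.4375, R_n = 78 kips/bolt. φR_n = 0.75 × (2×65.813 + 6×78) = 449.7 kips.
Tension yield (gross): A_g = 9.4375×0.5 = 4.7188 in². φR_n = 0.90 × 50 × 4.7188 = 212.3 kips.
Governing: min(395.8, 449.7, 212.3) = 212.3 kips → gross-section yield.

212.3 kips (gross-section yield governs)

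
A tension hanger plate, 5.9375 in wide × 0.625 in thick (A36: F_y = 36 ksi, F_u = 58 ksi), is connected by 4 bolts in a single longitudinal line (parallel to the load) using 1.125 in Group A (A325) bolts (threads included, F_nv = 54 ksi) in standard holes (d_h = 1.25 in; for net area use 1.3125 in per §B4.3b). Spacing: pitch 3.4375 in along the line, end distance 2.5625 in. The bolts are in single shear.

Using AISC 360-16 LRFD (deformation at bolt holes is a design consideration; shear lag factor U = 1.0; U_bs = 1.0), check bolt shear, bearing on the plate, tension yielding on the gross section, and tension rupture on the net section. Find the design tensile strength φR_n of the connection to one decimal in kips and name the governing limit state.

Bolt shear: A_b = π(1.125)²/4 = 0.99402 in². φR_n = 0.75 × 54 × 0.99402 × 4 × 1 = 161.0 kips.
Bearing (0.625 in plate, F_u = 58 ksi): end bolts L_c = 2.5625 − 1.25/2 = 1.9375, R_n = min(1.2×1.9375×0.625×58, 2.4×1.125×0.625×58) = 84.281 kips/bolt; interior L_c = 3.4375 − 1.25 = 2.1875, R_n = 95.156 kips/bolt. φR_n = 0.75 × (1×84.281 + 3×95.156) = 277.3 kips.
Tension yield (gross): A_g = 5.9375×0.625 = 3.7109 in². φR_n = 0.90 × 36 × 3.7109 = 120.2 kips.
Tension rupture (net): A_n = (5.9375 − 1×1.3125)×0.625 = 2.8906 in² (U = 1.0, A_e = A_n). φR_n = 0.75 × 58 × 2.8906 = 125.7 kips.
Governing: min(161.0, 277.3, 120.2, 125.7) = 120.2 kips → gross-section yield.

120.2 kips (gross-section yield governs)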